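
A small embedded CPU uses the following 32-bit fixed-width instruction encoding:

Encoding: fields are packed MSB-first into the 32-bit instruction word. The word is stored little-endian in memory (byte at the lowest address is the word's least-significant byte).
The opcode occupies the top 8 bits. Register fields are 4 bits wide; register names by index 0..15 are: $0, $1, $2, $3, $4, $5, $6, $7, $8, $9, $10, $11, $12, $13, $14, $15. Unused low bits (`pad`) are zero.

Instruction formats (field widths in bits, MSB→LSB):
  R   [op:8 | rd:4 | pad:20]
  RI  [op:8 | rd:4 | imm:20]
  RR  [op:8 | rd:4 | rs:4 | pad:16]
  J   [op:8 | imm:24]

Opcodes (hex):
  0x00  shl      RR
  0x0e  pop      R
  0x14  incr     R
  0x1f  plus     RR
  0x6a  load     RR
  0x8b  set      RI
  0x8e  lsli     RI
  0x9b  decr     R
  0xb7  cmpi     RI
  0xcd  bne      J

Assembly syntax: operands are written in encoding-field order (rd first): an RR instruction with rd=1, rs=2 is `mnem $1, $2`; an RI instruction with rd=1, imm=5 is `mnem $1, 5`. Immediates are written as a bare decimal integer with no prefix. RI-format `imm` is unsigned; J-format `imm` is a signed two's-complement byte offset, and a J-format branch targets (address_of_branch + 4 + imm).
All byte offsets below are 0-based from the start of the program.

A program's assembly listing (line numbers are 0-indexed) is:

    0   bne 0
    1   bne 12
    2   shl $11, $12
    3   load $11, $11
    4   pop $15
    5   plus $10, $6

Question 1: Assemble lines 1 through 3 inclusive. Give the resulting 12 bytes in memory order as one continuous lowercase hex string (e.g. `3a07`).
0c0000cd0000bc000000bb6a

line 1 (bne): pack op=0xcd:8|imm=12:24 = 0xcd00000c; little→ 0c 00 00 cd
line 2 (shl): pack op=0x0:8|rd=11:4|rs=12:4|pad=0:16 = 0x00bc0000; little→ 00 00 bc 00
line 3 (load): pack op=0x6a:8|rd=11:4|rs=11:4|pad=0:16 = 0x6abb0000; little→ 00 00 bb 6a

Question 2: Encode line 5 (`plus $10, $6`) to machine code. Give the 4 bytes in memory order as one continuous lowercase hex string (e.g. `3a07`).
L5: plus op=0x1f:8|rd=10:4|rs=6:4|pad=0:16 ⇒ 0x1fa60000 ⇒ little 00 00 a6 1f

0000a61f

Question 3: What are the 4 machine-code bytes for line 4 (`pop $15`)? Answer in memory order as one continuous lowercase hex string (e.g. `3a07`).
4. pop fields op=0xe:8|rd=15:4|pad=0:20 → word 0ef00000h → 00 00 f0 0e

0000f00e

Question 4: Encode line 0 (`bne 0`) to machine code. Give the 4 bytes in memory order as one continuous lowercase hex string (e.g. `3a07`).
L0: bne op=0xcd:8|imm=0:24 ⇒ 0xcd000000 ⇒ little 00 00 00 cd

000000cd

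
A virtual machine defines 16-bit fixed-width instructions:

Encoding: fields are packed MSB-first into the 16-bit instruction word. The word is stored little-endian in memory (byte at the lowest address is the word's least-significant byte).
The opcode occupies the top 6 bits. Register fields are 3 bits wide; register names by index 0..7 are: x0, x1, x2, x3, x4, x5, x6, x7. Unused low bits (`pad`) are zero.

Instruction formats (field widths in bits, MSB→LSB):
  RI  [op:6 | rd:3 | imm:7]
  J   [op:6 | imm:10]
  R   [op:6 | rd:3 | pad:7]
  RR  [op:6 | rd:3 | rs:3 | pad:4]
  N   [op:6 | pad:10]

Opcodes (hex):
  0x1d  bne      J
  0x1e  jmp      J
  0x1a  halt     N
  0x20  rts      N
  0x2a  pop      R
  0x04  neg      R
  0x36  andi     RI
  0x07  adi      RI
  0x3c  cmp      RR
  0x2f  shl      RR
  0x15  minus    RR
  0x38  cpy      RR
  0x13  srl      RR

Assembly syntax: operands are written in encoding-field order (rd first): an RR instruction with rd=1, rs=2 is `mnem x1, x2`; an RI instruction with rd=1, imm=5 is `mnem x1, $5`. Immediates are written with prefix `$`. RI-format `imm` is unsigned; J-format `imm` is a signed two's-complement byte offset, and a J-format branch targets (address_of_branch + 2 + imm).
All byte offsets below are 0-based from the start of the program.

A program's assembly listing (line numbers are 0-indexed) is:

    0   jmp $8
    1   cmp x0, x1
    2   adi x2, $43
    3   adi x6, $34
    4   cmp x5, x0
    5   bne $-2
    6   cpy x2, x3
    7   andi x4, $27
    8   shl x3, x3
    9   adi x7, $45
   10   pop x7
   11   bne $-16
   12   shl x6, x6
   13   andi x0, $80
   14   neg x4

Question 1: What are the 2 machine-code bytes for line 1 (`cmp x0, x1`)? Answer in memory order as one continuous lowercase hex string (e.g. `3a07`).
10f0

1. cmp fields op=0x3c:6|rd=0:3|rs=1:3|pad=0:4 → word f010h → 10 f0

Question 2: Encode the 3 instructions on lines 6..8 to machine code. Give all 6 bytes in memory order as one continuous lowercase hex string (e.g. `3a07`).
L6: cpy op=0x38:6|rd=2:3|rs=3:3|pad=0:4 ⇒ 0xe130 ⇒ little 30 e1
L7: andi op=0x36:6|rd=4:3|imm=27:7 ⇒ 0xda1b ⇒ little 1b da
L8: shl op=0x2f:6|rd=3:3|rs=3:3|pad=0:4 ⇒ 0xbdb0 ⇒ little b0 bd

30e11bdab0bd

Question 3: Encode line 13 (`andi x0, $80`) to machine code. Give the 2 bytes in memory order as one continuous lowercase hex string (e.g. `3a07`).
50d8

line 13 (andi): pack op=0x36:6|rd=0:3|imm=80:7 = 0xd850; little→ 50 d8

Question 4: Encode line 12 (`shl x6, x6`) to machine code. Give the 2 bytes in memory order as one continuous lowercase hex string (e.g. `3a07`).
60bf

12. shl fields op=0x2f:6|rd=6:3|rs=6:3|pad=0:4 → word bf60h → 60 bf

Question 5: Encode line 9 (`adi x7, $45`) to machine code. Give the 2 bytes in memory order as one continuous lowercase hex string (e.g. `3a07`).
L9: adi op=0x7:6|rd=7:3|imm=45:7 ⇒ 0x1fad ⇒ little ad 1f

ad1f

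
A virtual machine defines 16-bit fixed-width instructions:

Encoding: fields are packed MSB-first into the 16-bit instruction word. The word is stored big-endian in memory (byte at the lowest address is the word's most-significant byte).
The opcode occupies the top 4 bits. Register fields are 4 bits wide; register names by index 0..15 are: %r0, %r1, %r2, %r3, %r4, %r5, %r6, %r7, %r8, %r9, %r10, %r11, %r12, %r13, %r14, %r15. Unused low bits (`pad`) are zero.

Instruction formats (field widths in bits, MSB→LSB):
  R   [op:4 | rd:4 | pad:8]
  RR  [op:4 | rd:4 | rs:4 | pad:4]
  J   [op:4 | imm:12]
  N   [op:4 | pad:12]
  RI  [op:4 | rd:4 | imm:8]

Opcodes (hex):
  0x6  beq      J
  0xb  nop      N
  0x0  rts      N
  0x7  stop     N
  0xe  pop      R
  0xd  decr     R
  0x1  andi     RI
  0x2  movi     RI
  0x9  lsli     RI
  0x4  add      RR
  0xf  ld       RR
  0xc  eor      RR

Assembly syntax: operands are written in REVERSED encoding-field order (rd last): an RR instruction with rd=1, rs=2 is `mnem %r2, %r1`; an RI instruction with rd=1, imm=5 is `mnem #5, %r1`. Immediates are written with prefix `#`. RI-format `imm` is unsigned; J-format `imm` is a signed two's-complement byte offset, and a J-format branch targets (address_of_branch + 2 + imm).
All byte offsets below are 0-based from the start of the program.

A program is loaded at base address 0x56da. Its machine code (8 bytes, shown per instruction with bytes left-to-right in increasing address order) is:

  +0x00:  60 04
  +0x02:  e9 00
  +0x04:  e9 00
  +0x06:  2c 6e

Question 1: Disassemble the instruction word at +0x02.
pop %r9

@+02  big-endian(e9 00) = 0xe900
  opcode bits[15:12]=0xe: pop/R
  [11:8] rd=9 = %r9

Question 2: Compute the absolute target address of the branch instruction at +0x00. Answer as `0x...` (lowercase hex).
[00] 60 04 → 0x6004
  op=0x6004>>12=0x6 ⇒ beq (J)
  imm: (w>>0)&0xfff=0x4 → #4
  target = base 0x56da + off 0x00 + 2 + imm 4 = 0x56e0

0x56e0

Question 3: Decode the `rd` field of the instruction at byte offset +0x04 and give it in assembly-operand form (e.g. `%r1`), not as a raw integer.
%r9

+0x04: e9 00 ⇒ word 0xe900 (big)
  opcode bits[15:12]=0xe: pop/R
  rd: (w>>8)&0xf=0x9 → %r9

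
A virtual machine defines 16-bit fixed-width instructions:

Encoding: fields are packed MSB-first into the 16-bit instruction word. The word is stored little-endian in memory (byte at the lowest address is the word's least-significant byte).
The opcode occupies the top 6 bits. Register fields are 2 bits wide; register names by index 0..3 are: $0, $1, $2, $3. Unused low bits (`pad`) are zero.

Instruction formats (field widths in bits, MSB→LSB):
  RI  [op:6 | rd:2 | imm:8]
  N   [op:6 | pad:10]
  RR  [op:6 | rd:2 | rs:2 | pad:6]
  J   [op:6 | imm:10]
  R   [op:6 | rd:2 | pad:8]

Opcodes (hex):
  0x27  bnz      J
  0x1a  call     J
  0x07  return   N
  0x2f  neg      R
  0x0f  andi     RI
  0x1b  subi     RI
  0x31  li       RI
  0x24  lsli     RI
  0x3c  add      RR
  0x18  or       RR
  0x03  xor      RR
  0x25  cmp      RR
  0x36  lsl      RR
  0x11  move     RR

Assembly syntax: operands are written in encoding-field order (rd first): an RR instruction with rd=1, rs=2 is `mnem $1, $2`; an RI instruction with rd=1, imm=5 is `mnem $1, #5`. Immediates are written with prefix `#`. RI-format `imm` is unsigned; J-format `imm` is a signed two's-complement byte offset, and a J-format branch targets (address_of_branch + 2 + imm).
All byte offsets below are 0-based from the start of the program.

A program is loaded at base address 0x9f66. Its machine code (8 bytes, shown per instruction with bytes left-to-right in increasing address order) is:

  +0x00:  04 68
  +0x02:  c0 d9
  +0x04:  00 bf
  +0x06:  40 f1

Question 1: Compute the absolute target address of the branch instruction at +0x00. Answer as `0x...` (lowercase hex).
0x9f6c

@+00  little-endian(04 68) = 0x6804
  opcode bits[15:10]=0x1a: call/J
  imm: (w>>0)&0x3ff=0x4 → #4
  target = base 0x9f66 + off 0x00 + 2 + imm 4 = 0x9f6c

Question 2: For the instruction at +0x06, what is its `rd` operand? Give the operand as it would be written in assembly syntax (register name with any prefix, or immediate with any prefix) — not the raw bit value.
+0x06: 40 f1 ⇒ word 0xf140 (little)
  top 6b → 0x3c → add [RR]
  rd@[9:8]=0x1 ⇒ $1
  rs@[7:6]=0x1 ⇒ $1

$1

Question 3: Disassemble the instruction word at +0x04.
[04] 00 bf → 0xbf00
  op=0xbf00>>10=0x2f ⇒ neg (R)
  rd: (w>>8)&0x3=0x3 → $3

neg $3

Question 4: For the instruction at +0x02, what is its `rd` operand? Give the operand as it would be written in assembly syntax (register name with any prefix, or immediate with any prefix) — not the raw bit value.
$1

off 0x02: read c0 d9 as little → 0xd9c0
  op=0xd9c0>>10=0x36 ⇒ lsl (RR)
  rd: (w>>8)&0x3=0x1 → $1
  rs: (w>>6)&0x3=0x3 → $3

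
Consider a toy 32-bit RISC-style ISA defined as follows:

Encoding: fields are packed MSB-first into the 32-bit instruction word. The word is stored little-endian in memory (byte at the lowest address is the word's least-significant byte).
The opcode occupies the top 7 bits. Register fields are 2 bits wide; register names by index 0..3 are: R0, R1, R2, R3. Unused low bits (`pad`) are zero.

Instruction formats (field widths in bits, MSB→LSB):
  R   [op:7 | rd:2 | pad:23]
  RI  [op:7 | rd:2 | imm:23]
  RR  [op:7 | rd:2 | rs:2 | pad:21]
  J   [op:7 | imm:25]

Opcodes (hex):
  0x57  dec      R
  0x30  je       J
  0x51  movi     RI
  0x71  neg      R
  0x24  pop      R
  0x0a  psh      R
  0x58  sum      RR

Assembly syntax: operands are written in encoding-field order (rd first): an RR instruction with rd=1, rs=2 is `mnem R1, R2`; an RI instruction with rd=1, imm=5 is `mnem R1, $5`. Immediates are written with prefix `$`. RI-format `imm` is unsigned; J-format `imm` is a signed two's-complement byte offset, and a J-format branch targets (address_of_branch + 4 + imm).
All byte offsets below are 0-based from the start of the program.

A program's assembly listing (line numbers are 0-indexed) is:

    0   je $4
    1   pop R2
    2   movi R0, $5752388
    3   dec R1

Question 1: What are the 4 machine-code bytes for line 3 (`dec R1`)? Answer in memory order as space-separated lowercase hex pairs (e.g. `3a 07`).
L3: dec op=0x57:7|rd=1:2|pad=0:23 ⇒ 0xae800000 ⇒ little 00 00 80 ae

00 00 80 ae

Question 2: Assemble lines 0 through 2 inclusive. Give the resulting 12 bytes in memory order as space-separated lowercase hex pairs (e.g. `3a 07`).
04 00 00 60 00 00 00 49 44 c6 57 a2

line 0 (je): pack op=0x30:7|imm=4:25 = 0x60000004; little→ 04 00 00 60
line 1 (pop): pack op=0x24:7|rd=2:2|pad=0:23 = 0x49000000; little→ 00 00 00 49
line 2 (movi): pack op=0x51:7|rd=0:2|imm=5752388:23 = 0xa257c644; little→ 44 c6 57 a2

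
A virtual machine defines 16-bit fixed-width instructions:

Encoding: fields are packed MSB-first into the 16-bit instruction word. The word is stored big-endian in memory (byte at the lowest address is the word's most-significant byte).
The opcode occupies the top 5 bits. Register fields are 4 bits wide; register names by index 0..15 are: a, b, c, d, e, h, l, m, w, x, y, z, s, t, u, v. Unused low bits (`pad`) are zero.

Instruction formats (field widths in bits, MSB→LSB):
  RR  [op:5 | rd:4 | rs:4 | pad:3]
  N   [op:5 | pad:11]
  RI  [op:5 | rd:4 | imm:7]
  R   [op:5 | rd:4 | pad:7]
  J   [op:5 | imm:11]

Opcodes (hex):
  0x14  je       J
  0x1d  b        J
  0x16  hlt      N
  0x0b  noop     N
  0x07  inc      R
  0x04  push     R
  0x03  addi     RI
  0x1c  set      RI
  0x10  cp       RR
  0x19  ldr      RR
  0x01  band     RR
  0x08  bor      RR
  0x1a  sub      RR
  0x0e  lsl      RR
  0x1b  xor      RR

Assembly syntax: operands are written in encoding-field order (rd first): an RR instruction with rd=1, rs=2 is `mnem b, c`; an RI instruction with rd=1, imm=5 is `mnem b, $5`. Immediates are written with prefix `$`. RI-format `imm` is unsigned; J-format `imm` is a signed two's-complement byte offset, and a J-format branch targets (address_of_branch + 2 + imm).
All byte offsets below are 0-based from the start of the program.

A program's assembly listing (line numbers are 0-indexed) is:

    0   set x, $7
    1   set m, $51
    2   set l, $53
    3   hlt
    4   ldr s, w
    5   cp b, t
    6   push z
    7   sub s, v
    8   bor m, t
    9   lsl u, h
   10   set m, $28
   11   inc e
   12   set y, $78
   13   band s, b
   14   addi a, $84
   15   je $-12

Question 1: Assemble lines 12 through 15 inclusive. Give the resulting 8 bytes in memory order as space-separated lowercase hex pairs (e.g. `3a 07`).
12. set fields op=0x1c:5|rd=10:4|imm=78:7 → word e54eh → e5 4e
13. band fields op=0x1:5|rd=12:4|rs=1:4|pad=0:3 → word 0e08h → 0e 08
14. addi fields op=0x3:5|rd=0:4|imm=84:7 → word 1854h → 18 54
15. je fields op=0x14:5|imm=-12:11 → word a7f4h → a7 f4

e5 4e 0e 08 18 54 a7 f4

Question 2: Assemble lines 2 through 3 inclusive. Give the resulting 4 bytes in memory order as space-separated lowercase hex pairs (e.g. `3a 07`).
e3 35 b0 00

2. set fields op=0x1c:5|rd=6:4|imm=53:7 → word e335h → e3 35
3. hlt fields op=0x16:5|pad=0:11 → word b000h → b0 00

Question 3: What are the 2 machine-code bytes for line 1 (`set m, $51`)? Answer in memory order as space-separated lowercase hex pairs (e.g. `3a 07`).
e3 b3

1. set fields op=0x1c:5|rd=7:4|imm=51:7 → word e3b3h → e3 b3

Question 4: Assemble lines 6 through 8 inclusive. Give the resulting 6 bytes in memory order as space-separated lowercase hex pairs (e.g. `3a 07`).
25 80 d6 78 43 e8

line 6 (push): pack op=0x4:5|rd=11:4|pad=0:7 = 0x2580; big→ 25 80
line 7 (sub): pack op=0x1a:5|rd=12:4|rs=15:4|pad=0:3 = 0xd678; big→ d6 78
line 8 (bor): pack op=0x8:5|rd=7:4|rs=13:4|pad=0:3 = 0x43e8; big→ 43 e8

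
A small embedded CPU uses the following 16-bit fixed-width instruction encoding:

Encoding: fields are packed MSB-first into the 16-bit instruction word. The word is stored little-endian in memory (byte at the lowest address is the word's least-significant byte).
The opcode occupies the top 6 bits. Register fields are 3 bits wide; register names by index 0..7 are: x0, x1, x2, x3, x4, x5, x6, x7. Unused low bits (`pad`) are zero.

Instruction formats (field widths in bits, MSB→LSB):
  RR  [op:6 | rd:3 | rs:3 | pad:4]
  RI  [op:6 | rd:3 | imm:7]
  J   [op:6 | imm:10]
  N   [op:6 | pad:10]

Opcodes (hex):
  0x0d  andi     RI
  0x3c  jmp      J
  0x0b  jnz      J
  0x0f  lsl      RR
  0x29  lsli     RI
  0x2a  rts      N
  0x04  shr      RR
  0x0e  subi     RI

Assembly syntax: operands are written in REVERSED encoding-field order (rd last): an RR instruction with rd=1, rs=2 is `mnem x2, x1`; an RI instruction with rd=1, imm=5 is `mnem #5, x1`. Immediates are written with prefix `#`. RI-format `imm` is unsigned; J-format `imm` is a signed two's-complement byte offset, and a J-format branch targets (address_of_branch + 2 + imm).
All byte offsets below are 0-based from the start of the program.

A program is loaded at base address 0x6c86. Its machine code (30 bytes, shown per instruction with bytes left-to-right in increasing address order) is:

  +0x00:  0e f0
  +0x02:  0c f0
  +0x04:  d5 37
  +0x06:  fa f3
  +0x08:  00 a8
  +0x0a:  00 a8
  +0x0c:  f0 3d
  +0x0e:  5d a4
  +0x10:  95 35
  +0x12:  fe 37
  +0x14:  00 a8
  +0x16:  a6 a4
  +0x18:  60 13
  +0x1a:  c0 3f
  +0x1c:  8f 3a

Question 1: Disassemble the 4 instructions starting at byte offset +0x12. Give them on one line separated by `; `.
@+12  little-endian(fe 37) = 0x37fe
  opcode bits[15:10]=0xd: andi/RI
  [9:7] rd=7 = x7
  [6:0] imm=126 = #126
@+14  little-endian(00 a8) = 0xa800
  opcode bits[15:10]=0x2a: rts/N
@+16  little-endian(a6 a4) = 0xa4a6
  opcode bits[15:10]=0x29: lsli/RI
  [9:7] rd=1 = x1
  [6:0] imm=38 = #38
@+18  little-endian(60 13) = 0x1360
  opcode bits[15:10]=0x4: shr/RR
  [9:7] rd=6 = x6
  [6:4] rs=6 = x6

andi #126, x7; rts; lsli #38, x1; shr x6, x6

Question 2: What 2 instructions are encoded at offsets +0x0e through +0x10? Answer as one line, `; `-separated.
[0e] 5d a4 → 0xa45d
  opcode bits[15:10]=0x29: lsli/RI
  rd: (w>>7)&0x7=0x0 → x0
  imm: (w>>0)&0x7f=0x5d → #93
[10] 95 35 → 0x3595
  opcode bits[15:10]=0xd: andi/RI
  rd: (w>>7)&0x7=0x3 → x3
  imm: (w>>0)&0x7f=0x15 → #21

lsli #93, x0; andi #21, x3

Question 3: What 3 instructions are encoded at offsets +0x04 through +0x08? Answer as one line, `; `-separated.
andi #85, x7; jmp #-6; rts

@+04  little-endian(d5 37) = 0x37d5
  op=0x37d5>>10=0xd ⇒ andi (RI)
  rd@[9:7]=0x7 ⇒ x7
  imm@[6:0]=0x55 ⇒ #85
@+06  little-endian(fa f3) = 0xf3fa
  op=0xf3fa>>10=0x3c ⇒ jmp (J)
  imm@[9:0]=0x3fa (s10→-6) ⇒ #-6
@+08  little-endian(00 a8) = 0xa800
  op=0xa800>>10=0x2a ⇒ rts (N)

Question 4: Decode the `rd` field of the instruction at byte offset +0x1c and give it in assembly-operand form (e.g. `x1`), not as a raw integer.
off 0x1c: read 8f 3a as little → 0x3a8f
  op=0x3a8f>>10=0xe ⇒ subi (RI)
  rd@[9:7]=0x5 ⇒ x5
  imm@[6:0]=0xf ⇒ #15

x5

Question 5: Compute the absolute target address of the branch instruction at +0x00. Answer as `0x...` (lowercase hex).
[00] 0e f0 → 0xf00e
  opcode bits[15:10]=0x3c: jmp/J
  [9:0] imm=14 = #14
  target = base 0x6c86 + off 0x00 + 2 + imm 14 = 0x6c96

0x6c96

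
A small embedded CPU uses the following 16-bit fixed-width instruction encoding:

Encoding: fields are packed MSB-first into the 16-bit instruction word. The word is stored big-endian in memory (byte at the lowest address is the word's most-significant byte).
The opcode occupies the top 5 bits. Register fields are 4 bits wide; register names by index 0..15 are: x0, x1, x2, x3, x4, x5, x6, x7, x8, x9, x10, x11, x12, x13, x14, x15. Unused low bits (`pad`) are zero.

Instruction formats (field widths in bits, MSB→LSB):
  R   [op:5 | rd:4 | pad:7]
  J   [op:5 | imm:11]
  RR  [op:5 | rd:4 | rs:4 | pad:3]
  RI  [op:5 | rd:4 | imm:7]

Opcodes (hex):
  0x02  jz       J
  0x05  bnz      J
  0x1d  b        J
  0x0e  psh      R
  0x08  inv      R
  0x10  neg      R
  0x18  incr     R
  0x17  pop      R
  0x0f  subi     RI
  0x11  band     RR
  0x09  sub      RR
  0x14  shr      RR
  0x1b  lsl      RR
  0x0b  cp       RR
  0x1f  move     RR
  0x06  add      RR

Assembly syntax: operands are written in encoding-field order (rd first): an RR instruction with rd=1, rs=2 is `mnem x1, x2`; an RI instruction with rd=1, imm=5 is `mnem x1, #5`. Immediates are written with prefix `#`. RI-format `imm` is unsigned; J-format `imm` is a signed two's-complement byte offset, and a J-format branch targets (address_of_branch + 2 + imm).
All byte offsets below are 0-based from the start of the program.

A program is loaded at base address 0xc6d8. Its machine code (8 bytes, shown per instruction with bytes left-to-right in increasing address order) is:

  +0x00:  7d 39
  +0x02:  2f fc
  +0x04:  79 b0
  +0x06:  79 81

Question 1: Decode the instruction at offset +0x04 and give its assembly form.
@+04  big-endian(79 b0) = 0x79b0
  opcode bits[15:11]=0xf: subi/RI
  rd: (w>>7)&0xf=0x3 → x3
  imm: (w>>0)&0x7f=0x30 → #48

subi x3, #48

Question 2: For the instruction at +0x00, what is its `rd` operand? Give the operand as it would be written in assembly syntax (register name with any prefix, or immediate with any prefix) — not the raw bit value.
off 0x00: read 7d 39 as big → 0x7d39
  top 5b → 0xf → subi [RI]
  rd@[10:7]=0xa ⇒ x10
  imm@[6:0]=0x39 ⇒ #57

x10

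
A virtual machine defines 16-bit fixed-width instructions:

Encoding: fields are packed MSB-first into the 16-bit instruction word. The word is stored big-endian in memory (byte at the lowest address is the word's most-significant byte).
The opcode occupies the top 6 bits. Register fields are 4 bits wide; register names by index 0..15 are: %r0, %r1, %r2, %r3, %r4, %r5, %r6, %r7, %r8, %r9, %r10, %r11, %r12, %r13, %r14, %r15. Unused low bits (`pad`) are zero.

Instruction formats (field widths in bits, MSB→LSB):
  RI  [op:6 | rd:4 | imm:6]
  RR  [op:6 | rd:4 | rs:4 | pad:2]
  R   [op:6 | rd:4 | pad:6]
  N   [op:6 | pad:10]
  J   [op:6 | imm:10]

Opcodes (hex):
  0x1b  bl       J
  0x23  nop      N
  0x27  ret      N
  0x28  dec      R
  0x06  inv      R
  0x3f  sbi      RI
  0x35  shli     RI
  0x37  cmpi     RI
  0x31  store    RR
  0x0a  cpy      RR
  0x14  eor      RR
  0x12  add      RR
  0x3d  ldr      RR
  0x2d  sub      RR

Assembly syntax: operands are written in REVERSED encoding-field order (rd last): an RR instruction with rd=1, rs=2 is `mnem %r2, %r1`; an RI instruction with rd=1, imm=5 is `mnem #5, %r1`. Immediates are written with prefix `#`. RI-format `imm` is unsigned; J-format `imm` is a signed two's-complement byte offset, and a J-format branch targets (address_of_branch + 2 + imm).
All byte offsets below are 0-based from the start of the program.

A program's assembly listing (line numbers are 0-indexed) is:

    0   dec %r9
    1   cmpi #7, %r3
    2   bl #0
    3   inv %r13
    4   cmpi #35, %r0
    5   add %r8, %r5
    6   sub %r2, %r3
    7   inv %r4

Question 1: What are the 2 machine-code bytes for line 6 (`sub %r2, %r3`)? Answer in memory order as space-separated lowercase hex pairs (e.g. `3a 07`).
line 6 (sub): pack op=0x2d:6|rd=3:4|rs=2:4|pad=0:2 = 0xb4c8; big→ b4 c8

b4 c8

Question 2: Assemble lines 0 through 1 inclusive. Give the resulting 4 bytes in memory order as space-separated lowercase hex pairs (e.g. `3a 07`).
L0: dec op=0x28:6|rd=9:4|pad=0:6 ⇒ 0xa240 ⇒ big a2 40
L1: cmpi op=0x37:6|rd=3:4|imm=7:6 ⇒ 0xdcc7 ⇒ big dc c7

a2 40 dc c7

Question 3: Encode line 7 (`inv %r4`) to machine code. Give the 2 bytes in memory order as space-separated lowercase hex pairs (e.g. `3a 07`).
line 7 (inv): pack op=0x6:6|rd=4:4|pad=0:6 = 0x1900; big→ 19 00

19 00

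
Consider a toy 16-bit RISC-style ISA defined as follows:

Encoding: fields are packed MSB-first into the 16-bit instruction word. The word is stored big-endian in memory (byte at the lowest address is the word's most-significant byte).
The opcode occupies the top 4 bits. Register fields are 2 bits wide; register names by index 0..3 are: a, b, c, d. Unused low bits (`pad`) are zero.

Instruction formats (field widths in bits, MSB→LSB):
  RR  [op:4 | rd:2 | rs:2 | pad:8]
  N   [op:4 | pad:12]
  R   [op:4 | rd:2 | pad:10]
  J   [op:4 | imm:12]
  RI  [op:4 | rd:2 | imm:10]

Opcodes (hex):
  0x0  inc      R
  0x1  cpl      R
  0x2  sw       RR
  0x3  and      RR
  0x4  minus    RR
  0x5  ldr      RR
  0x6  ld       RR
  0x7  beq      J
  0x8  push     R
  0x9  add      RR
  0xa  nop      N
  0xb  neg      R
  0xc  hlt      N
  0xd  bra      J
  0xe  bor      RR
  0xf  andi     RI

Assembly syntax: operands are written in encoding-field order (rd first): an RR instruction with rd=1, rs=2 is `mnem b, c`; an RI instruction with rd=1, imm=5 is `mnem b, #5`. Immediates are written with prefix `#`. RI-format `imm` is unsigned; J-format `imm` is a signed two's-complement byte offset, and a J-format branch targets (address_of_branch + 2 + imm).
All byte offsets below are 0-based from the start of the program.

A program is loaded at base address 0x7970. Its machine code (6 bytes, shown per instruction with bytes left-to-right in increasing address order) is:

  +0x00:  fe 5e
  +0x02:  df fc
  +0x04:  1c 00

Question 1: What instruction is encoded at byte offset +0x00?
andi d, #606

+0x00: fe 5e ⇒ word 0xfe5e (big)
  op=0xfe5e>>12=0xf ⇒ andi (RI)
  rd@[11:10]=0x3 ⇒ d
  imm@[9:0]=0x25e ⇒ #606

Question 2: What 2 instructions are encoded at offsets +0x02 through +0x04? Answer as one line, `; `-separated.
bra #-4; cpl d

off 0x02: read df fc as big → 0xdffc
  op=0xdffc>>12=0xd ⇒ bra (J)
  [11:0] imm=4092 (s12→-4) = #-4
off 0x04: read 1c 00 as big → 0x1c00
  op=0x1c00>>12=0x1 ⇒ cpl (R)
  [11:10] rd=3 = d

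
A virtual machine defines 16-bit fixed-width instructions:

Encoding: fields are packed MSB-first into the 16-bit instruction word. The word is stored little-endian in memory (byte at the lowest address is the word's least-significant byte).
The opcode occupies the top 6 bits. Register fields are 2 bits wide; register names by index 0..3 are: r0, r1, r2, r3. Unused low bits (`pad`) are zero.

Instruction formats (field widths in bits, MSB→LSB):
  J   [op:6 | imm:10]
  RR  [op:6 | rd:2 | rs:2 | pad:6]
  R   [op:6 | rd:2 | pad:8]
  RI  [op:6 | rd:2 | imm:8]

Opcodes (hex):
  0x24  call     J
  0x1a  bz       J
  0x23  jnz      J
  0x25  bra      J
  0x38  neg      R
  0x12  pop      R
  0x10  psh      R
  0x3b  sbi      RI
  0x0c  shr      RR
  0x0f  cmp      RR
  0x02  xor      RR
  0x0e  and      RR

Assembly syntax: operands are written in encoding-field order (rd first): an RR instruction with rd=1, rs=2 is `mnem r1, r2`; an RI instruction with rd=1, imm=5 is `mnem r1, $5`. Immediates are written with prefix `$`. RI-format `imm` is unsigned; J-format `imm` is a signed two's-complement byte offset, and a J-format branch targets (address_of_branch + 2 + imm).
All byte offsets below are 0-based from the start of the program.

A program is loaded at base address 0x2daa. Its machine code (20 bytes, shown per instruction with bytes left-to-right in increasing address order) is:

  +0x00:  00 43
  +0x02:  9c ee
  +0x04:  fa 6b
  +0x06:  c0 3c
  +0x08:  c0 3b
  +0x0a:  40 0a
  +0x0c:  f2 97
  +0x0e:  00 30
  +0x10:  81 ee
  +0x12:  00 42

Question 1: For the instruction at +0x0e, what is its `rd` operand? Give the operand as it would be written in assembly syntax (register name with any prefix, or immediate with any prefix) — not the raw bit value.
+0x0e: 00 30 ⇒ word 0x3000 (little)
  op=0x3000>>10=0xc ⇒ shr (RR)
  [9:8] rd=0 = r0
  [7:6] rs=0 = r0

r0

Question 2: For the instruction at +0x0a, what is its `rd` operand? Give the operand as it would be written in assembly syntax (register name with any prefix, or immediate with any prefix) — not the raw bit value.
off 0x0a: read 40 0a as little → 0x0a40
  top 6b → 0x2 → xor [RR]
  rd: (w>>8)&0x3=0x2 → r2
  rs: (w>>6)&0x3=0x1 → r1

r2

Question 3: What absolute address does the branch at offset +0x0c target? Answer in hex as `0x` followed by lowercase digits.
[0c] f2 97 → 0x97f2
  top 6b → 0x25 → bra [J]
  imm: (w>>0)&0x3ff=0x3f2 (s10→-14) → $-14
  target = base 0x2daa + off 0x0c + 2 + imm -14 = 0x2daa

0x2daa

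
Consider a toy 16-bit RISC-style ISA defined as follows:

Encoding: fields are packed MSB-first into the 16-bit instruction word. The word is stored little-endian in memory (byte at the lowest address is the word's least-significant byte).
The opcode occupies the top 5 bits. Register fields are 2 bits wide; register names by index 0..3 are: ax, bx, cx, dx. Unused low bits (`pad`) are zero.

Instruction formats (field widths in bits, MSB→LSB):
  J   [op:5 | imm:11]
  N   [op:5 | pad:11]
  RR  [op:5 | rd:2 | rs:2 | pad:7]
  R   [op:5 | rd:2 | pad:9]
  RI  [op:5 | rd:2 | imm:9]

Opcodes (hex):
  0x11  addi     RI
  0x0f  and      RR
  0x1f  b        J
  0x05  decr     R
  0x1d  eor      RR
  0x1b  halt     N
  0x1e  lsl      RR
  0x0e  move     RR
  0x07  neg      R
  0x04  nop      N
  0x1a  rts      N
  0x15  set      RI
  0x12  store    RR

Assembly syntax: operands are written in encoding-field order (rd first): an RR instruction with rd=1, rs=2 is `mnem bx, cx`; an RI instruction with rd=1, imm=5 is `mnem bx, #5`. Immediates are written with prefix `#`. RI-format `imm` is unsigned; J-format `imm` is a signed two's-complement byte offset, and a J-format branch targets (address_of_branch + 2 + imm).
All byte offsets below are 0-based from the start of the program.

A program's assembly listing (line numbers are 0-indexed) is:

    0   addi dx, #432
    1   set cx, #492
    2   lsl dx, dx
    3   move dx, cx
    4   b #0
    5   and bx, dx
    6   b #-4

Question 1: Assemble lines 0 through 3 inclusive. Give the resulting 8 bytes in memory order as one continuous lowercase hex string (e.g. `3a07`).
b08fecad80f70077

line 0 (addi): pack op=0x11:5|rd=3:2|imm=432:9 = 0x8fb0; little→ b0 8f
line 1 (set): pack op=0x15:5|rd=2:2|imm=492:9 = 0xadec; little→ ec ad
line 2 (lsl): pack op=0x1e:5|rd=3:2|rs=3:2|pad=0:7 = 0xf780; little→ 80 f7
line 3 (move): pack op=0xe:5|rd=3:2|rs=2:2|pad=0:7 = 0x7700; little→ 00 77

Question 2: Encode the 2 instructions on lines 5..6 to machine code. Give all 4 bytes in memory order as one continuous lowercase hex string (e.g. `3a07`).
L5: and op=0xf:5|rd=1:2|rs=3:2|pad=0:7 ⇒ 0x7b80 ⇒ little 80 7b
L6: b op=0x1f:5|imm=-4:11 ⇒ 0xfffc ⇒ little fc ff

807bfcff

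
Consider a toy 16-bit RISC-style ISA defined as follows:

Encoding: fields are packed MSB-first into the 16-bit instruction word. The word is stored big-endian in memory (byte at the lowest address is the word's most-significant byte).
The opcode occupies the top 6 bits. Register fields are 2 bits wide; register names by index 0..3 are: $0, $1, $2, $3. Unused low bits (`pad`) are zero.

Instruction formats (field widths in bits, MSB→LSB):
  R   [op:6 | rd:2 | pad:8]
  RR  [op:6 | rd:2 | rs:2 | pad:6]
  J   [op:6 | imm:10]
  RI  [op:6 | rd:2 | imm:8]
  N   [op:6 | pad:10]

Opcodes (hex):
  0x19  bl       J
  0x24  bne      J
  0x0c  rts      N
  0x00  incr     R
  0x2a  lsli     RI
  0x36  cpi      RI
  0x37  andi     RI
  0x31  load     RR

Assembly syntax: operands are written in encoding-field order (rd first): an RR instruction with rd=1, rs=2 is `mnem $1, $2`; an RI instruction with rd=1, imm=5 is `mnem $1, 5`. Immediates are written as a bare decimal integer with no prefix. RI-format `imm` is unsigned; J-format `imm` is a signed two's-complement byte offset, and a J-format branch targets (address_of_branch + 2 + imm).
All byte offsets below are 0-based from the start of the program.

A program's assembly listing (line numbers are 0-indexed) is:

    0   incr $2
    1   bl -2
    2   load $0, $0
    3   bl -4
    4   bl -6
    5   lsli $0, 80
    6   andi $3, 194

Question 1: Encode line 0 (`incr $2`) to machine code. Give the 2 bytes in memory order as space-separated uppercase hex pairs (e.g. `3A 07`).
0. incr fields op=0x0:6|rd=2:2|pad=0:8 → word 0200h → 02 00

02 00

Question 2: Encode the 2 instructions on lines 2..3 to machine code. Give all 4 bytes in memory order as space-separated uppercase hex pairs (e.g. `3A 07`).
2. load fields op=0x31:6|rd=0:2|rs=0:2|pad=0:6 → word c400h → c4 00
3. bl fields op=0x19:6|imm=-4:10 → word 67fch → 67 fc

C4 00 67 FC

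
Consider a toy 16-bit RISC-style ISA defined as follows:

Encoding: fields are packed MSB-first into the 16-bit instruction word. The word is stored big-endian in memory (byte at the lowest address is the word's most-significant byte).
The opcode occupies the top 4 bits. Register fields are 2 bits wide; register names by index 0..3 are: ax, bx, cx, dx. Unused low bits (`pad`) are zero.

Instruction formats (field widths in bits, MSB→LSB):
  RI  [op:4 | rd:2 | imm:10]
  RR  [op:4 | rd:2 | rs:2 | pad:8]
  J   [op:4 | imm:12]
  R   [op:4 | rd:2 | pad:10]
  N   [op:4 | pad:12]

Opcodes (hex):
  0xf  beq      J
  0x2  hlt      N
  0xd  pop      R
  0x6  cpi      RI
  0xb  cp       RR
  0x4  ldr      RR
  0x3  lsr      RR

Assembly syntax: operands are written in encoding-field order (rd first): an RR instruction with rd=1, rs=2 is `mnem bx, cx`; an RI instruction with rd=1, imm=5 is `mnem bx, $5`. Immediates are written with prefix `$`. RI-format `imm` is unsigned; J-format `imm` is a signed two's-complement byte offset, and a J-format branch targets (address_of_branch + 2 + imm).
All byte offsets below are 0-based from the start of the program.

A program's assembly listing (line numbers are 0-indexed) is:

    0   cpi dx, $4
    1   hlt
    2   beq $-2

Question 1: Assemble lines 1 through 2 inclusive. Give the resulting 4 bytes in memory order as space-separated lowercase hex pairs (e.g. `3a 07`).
L1: hlt op=0x2:4|pad=0:12 ⇒ 0x2000 ⇒ big 20 00
L2: beq op=0xf:4|imm=-2:12 ⇒ 0xfffe ⇒ big ff fe

20 00 ff fe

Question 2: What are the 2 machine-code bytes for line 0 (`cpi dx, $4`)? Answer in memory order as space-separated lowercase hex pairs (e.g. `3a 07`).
6c 04

line 0 (cpi): pack op=0x6:4|rd=3:2|imm=4:10 = 0x6c04; big→ 6c 04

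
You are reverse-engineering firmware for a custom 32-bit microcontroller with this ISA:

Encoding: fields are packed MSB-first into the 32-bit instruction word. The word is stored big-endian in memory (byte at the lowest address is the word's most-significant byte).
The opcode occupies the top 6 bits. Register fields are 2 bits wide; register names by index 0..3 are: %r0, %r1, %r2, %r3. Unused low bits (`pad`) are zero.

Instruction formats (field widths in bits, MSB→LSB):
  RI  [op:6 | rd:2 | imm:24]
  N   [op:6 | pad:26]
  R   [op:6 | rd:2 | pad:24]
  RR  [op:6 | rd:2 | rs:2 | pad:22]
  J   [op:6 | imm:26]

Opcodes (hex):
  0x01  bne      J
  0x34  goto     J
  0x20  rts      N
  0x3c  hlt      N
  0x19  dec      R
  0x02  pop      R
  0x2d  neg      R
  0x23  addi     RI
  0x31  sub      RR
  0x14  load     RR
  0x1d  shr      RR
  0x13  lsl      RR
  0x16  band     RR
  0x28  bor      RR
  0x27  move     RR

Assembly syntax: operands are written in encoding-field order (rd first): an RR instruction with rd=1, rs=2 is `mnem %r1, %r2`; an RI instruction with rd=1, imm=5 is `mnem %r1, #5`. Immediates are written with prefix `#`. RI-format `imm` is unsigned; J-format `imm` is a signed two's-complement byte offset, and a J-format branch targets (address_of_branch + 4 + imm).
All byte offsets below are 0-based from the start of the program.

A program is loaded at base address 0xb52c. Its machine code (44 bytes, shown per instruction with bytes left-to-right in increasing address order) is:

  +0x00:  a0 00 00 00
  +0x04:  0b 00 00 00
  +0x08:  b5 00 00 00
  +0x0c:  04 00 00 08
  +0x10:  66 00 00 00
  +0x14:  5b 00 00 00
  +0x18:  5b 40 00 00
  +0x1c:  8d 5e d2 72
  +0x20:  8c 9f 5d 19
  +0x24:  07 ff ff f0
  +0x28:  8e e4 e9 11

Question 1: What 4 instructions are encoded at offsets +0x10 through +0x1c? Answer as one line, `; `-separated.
dec %r2; band %r3, %r0; band %r3, %r1; addi %r1, #6214258

[10] 66 00 00 00 → 0x66000000
  top 6b → 0x19 → dec [R]
  rd@[25:24]=0x2 ⇒ %r2
[14] 5b 00 00 00 → 0x5b000000
  top 6b → 0x16 → band [RR]
  rd@[25:24]=0x3 ⇒ %r3
  rs@[23:22]=0x0 ⇒ %r0
[18] 5b 40 00 00 → 0x5b400000
  top 6b → 0x16 → band [RR]
  rd@[25:24]=0x3 ⇒ %r3
  rs@[23:22]=0x1 ⇒ %r1
[1c] 8d 5e d2 72 → 0x8d5ed272
  top 6b → 0x23 → addi [RI]
  rd@[25:24]=0x1 ⇒ %r1
  imm@[23:0]=0x5ed272 ⇒ #6214258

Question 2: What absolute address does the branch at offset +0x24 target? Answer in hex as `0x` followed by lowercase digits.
[24] 07 ff ff f0 → 0x07fffff0
  top 6b → 0x1 → bne [J]
  [25:0] imm=67108848 (s26→-16) = #-16
  target = base 0xb52c + off 0x24 + 4 + imm -16 = 0xb544

0xb544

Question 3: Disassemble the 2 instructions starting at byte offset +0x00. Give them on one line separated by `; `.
bor %r0, %r0; pop %r3

off 0x00: read a0 00 00 00 as big → 0xa0000000
  opcode bits[31:26]=0x28: bor/RR
  rd: (w>>24)&0x3=0x0 → %r0
  rs: (w>>22)&0x3=0x0 → %r0
off 0x04: read 0b 00 00 00 as big → 0x0b000000
  opcode bits[31:26]=0x2: pop/R
  rd: (w>>24)&0x3=0x3 → %r3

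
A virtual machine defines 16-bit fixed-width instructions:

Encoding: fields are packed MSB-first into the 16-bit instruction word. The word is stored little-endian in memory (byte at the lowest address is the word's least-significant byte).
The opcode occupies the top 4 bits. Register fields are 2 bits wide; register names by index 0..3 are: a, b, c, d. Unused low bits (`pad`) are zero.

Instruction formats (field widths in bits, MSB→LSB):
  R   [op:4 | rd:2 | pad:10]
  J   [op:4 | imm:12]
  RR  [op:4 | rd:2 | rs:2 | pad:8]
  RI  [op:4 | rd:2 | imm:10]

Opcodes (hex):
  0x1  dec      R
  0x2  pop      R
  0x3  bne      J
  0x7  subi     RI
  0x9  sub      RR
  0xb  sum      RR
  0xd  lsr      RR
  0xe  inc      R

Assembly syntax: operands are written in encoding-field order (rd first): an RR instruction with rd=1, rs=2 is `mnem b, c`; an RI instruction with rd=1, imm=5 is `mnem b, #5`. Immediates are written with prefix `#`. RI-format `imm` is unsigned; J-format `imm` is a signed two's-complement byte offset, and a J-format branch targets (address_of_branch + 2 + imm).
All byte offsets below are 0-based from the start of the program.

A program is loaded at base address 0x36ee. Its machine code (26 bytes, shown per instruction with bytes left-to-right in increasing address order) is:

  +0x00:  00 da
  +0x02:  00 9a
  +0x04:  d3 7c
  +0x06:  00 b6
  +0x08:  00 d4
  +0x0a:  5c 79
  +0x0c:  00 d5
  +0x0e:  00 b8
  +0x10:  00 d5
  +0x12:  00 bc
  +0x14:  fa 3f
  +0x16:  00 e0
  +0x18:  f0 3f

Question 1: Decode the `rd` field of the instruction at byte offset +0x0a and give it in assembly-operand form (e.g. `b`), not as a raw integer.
c

off 0x0a: read 5c 79 as little → 0x795c
  opcode bits[15:12]=0x7: subi/RI
  rd@[11:10]=0x2 ⇒ c
  imm@[9:0]=0x15c ⇒ #348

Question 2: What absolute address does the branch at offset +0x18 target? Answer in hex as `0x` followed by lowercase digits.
off 0x18: read f0 3f as little → 0x3ff0
  opcode bits[15:12]=0x3: bne/J
  imm: (w>>0)&0xfff=0xff0 (s12→-16) → #-16
  target = base 0x36ee + off 0x18 + 2 + imm -16 = 0x36f8

0x36f8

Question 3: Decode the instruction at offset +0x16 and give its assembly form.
+0x16: 00 e0 ⇒ word 0xe000 (little)
  opcode bits[15:12]=0xe: inc/R
  rd@[11:10]=0x0 ⇒ a

inc a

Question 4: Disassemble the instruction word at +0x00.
lsr c, c

[00] 00 da → 0xda00
  top 4b → 0xd → lsr [RR]
  [11:10] rd=2 = c
  [9:8] rs=2 = c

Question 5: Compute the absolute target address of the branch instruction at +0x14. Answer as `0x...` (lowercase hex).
0x36fe

off 0x14: read fa 3f as little → 0x3ffa
  opcode bits[15:12]=0x3: bne/J
  imm: (w>>0)&0xfff=0xffa (s12→-6) → #-6
  target = base 0x36ee + off 0x14 + 2 + imm -6 = 0x36fe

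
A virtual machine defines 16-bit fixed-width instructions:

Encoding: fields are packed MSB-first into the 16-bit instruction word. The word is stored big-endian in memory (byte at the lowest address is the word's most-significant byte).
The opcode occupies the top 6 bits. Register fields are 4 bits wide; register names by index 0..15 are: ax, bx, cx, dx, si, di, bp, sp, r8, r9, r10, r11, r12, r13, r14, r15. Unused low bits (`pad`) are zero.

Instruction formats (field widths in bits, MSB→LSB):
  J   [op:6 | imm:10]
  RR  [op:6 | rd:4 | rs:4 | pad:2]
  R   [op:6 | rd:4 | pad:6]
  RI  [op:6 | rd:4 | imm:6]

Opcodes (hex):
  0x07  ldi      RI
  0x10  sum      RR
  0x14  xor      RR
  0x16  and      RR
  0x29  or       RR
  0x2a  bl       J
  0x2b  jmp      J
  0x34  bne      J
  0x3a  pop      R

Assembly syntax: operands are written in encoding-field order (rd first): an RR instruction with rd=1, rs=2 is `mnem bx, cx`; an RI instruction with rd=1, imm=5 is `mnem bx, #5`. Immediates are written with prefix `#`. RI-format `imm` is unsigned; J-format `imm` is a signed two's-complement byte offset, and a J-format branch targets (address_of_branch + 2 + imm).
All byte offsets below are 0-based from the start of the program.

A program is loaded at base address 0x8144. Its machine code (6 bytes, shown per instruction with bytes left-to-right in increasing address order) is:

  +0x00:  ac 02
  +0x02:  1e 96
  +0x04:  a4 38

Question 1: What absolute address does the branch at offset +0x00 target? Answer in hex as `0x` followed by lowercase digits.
@+00  big-endian(ac 02) = 0xac02
  op=0xac02>>10=0x2b ⇒ jmp (J)
  [9:0] imm=2 = #2
  target = base 0x8144 + off 0x00 + 2 + imm 2 = 0x8148

0x8148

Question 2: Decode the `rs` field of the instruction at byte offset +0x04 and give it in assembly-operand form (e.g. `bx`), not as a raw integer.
@+04  big-endian(a4 38) = 0xa438
  top 6b → 0x29 → or [RR]
  [9:6] rd=0 = ax
  [5:2] rs=14 = r14

r14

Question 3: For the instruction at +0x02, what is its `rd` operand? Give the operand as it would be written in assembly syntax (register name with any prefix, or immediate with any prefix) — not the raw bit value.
r10

[02] 1e 96 → 0x1e96
  opcode bits[15:10]=0x7: ldi/RI
  rd: (w>>6)&0xf=0xa → r10
  imm: (w>>0)&0x3f=0x16 → #22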